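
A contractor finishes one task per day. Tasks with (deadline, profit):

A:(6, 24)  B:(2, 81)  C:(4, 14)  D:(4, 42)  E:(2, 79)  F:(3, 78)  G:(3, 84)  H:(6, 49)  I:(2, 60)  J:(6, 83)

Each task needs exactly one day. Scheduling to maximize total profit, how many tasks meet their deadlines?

By profit: G(d3,84), J(d6,83), B(d2,81), E(d2,79), F(d3,78), I(d2,60), H(d6,49), D(d4,42), A(d6,24), C(d4,14)
G→slot 3; J→slot 6; B→slot 2; E→slot 1; F skipped; I skipped; H→slot 5; D→slot 4; A skipped; C skipped.
6 of 10 scheduled.

6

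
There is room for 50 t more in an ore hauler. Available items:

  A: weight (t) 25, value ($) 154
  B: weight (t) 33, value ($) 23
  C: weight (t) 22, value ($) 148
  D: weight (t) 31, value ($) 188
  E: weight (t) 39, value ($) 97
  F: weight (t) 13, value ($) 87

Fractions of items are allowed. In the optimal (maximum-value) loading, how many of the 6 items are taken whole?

2

Sort by value per unit weight and fill in that order.
Order: C (148/22=6.73) > F (87/13=6.69) > A (154/25=6.16) > D (188/31=6.06) > E (97/39=2.49) > B (23/33=0.70)
Fill: take C (22 @ 148) → take F (13 @ 87) → take 15/25 of A → 92.40; 50/50 used.
2 item(s) taken whole; one partial (take 15/25 of A).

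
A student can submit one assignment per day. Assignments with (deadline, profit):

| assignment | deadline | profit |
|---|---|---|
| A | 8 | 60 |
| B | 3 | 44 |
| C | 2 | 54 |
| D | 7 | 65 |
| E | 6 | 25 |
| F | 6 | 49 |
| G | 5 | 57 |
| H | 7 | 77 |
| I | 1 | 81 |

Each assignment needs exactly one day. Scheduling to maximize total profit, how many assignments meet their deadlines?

By profit: I(d1,81), H(d7,77), D(d7,65), A(d8,60), G(d5,57), C(d2,54), F(d6,49), B(d3,44), E(d6,25)
I→slot 1; H→slot 7; D→slot 6; A→slot 8; G→slot 5; C→slot 2; F→slot 4; B→slot 3; E skipped.
8 of 9 scheduled.

8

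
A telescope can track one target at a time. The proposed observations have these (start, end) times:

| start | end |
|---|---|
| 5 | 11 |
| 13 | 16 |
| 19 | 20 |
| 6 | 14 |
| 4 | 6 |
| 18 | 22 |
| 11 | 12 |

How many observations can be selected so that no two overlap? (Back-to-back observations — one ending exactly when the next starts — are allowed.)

4

Order by finish time; keep every interval that doesn't clash with the previous kept one.
Sorted by end: (4,6)  (5,11)  (11,12)  (6,14)  (13,16)  (19,20)  (18,22)
take (4,6); take (11,12); take (13,16); take (19,20).
Selected 4 observations.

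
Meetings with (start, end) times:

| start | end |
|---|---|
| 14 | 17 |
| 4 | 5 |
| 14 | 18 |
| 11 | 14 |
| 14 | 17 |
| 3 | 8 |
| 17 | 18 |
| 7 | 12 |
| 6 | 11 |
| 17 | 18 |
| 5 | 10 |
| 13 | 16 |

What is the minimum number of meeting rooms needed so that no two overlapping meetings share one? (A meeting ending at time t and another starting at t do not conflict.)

4

Count concurrent intervals with a sweep; the peak is the room count.
Events (time:±→running): 3:+→1 4:+→2 5:-→1 5:+→2 6:+→3 7:+→4 … peak 4.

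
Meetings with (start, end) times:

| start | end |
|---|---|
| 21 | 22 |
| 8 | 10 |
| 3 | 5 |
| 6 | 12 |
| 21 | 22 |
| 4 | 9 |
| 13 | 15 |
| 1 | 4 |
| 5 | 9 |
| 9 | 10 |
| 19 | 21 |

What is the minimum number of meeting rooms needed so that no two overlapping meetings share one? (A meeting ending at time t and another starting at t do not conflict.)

Events (time:±→running): 1:+→1 3:+→2 4:-→1 4:+→2 5:-→1 5:+→2 6:+→3 8:+→4 … peak 4.

4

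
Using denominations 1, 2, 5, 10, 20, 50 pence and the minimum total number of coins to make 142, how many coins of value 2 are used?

Greedy: take as many of the largest coin as possible, then repeat with the remainder.
142 − 2×50→42 − 2×20→2 − 1×2→0
Count of 2: 1

1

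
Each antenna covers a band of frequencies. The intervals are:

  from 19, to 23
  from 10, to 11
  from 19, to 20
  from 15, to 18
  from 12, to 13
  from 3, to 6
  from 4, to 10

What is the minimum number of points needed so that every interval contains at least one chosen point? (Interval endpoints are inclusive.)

Sort by right endpoint; whenever an interval is uncovered, place a point at its right end.
By right end: [3,6]  [4,10]  [10,11]  [12,13]  [15,18]  [19,20]  [19,23]
[3,6] uncovered → point at 6; [10,11] uncovered → point at 11; [12,13] uncovered → point at 13; [15,18] uncovered → point at 18; [19,20] uncovered → point at 20.
Points: 6, 11, 13, 18, 20 (5 total).

5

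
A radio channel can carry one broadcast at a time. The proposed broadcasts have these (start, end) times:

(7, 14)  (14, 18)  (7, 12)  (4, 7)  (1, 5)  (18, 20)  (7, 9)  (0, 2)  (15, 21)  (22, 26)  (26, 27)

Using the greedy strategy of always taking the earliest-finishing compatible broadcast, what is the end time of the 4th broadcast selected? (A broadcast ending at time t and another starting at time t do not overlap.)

18

Sorted by end: (0,2)  (1,5)  (4,7)  (7,9)  (7,12)  (7,14)  (14,18)  (18,20)  (15,21)  (22,26)  (26,27)
take (0,2); take (4,7); take (7,9); take (14,18); take (18,20); skip (15,21); take (22,26); take (26,27).
Selected: (0,2) (4,7) (7,9) (14,18) (18,20) (22,26) (26,27)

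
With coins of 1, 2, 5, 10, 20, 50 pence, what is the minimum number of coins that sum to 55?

2

55 = 1×50 + 1×5
Total coins = 1 + 1 = 2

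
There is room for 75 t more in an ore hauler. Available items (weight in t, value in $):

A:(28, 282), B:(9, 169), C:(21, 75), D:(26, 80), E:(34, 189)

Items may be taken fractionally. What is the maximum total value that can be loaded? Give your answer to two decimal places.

654.29

Ratios (sorted): B 18.78, A 10.07, E 5.56, C 3.57, D 3.08
take B (9 @ 169); take A (28 @ 282); take E (34 @ 189); take 4/21 of C → 14.29. Capacity used 75/75.
Total value = 654.29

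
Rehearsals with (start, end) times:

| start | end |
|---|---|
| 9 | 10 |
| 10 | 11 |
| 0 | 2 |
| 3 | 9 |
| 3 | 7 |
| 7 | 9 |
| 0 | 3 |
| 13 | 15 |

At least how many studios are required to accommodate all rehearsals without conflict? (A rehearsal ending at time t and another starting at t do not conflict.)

The answer is the maximum number of intervals overlapping at any instant.
Events (time:±→running): 0:+→1 0:+→2 … peak 2.

2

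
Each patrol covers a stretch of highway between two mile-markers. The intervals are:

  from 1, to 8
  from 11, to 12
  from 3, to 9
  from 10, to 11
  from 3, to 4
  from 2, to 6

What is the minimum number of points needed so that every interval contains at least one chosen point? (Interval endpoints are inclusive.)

2

Process intervals by earliest right end; each time one isn't hit yet, stab at its right endpoint.
By right end: [3,4]  [2,6]  [1,8]  [3,9]  [10,11]  [11,12]
[3,4] uncovered → point at 4; [10,11] uncovered → point at 11.
Points: 4, 11 (2 total).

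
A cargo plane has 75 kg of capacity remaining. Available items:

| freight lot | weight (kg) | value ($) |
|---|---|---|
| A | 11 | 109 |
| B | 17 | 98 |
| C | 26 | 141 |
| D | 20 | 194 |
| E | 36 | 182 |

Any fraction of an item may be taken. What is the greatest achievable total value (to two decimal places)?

547.06

Sort by value per unit weight and fill in that order.
Ratios (sorted): A 9.91, D 9.70, B 5.76, C 5.42, E 5.06
take A (11 @ 109); take D (20 @ 194); take B (17 @ 98); take C (26 @ 141); take 1/36 of E → 5.06. Capacity used 75/75.
Total value = 547.06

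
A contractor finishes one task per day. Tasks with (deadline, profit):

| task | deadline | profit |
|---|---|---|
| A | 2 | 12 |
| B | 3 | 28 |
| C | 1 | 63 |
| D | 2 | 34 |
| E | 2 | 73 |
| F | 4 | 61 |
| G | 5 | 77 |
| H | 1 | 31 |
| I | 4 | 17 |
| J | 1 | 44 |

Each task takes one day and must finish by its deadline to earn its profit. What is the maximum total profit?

By profit: G(d5,77), E(d2,73), C(d1,63), F(d4,61), J(d1,44), D(d2,34), H(d1,31), B(d3,28), I(d4,17), A(d2,12)
G→slot 5; E→slot 2; C→slot 1; F→slot 4; J skipped; D skipped; H skipped; B→slot 3; I skipped; A skipped.
Profit = 63 + 73 + 28 + 61 + 77 = 302

302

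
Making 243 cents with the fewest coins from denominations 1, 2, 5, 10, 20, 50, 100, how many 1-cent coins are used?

Greedy: take as many of the largest coin as possible, then repeat with the remainder.
243 = 2×100 + 2×20 + 1×2 + 1×1
Count of 1: 1

1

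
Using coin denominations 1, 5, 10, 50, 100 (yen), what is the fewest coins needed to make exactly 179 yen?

179 = 1×100 + 1×50 + 2×10 + 1×5 + 4×1
Total coins = 1 + 1 + 2 + 1 + 4 = 9

9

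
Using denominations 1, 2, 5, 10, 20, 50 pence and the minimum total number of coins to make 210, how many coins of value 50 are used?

Use the largest denomination that fits, subtract, and repeat.
210 = 4×50 + 1×10
Count of 50: 4

4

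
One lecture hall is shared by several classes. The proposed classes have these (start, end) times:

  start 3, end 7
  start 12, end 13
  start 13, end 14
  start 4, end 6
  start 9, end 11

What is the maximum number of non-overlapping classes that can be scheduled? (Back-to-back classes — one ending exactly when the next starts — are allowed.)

4

Order by finish time; keep every interval that doesn't clash with the previous kept one.
By end time: (4,6), (3,7), (9,11), (12,13), (13,14).
Pick (4,6); next start ≥ 6 → (9,11); next start ≥ 11 → (12,13); next start ≥ 13 → (13,14).
Selected 4 classes.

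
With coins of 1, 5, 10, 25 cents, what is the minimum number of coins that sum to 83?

83 = 3×25 + 1×5 + 3×1
Total coins = 3 + 1 + 3 = 7

7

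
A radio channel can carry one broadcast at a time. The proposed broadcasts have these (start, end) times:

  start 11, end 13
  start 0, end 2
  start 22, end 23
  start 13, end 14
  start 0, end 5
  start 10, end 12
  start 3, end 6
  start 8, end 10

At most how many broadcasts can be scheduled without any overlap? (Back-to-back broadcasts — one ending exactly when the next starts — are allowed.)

6

Sorted by end: (0,2)  (0,5)  (3,6)  (8,10)  (10,12)  (11,13)  (13,14)  (22,23)
take (0,2); take (3,6); take (8,10); take (10,12); take (13,14); take (22,23).
Selected 6 broadcasts.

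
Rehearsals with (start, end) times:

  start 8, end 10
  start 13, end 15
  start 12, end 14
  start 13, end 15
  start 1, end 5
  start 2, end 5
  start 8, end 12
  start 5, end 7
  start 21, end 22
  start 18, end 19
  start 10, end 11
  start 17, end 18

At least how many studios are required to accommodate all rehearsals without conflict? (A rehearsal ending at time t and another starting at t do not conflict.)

Count concurrent intervals with a sweep; the peak is the room count.
starts: [1, 2, 5, 8, 8, 10, 12, 13, 13, 17, 18, 21]
ends:   [5, 5, 7, 10, 11, 12, 14, 15, 15, 18, 19, 22]
s1→1 s2→2 e5→1 e5→0 s5→1 e7→0 s8→1 s8→2 e10→1 s10→2 e11→1 e12→0 s12→1 s13→2 s13→3  — peak 3.

3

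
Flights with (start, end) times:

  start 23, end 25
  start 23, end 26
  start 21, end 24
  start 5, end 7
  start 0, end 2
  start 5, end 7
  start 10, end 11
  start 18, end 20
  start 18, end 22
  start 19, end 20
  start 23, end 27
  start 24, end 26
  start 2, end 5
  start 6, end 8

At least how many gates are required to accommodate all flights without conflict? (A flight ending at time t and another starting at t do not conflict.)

The answer is the maximum number of intervals overlapping at any instant.
starts: [0, 2, 5, 5, 6, 10, 18, 18, 19, 21, 23, 23, 23, 24]
ends:   [2, 5, 7, 7, 8, 11, 20, 20, 22, 24, 25, 26, 26, 27]
s0→1 e2→0 s2→1 e5→0 s5→1 s5→2 s6→3 e7→2 e7→1 e8→0 s10→1 e11→0 s18→1 s18→2 s19→3 e20→2 e20→1 s21→2 e22→1 s23→2 s23→3 s23→4  — peak 4.

4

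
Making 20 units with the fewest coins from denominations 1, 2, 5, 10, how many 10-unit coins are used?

20 = 2×10
Count of 10: 2

2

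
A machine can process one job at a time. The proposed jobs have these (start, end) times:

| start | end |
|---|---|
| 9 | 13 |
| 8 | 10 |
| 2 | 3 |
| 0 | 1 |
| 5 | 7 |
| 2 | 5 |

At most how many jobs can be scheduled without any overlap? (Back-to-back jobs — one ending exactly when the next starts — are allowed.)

4

Sorted by end: (0,1)  (2,3)  (2,5)  (5,7)  (8,10)  (9,13)
take (0,1); take (2,3); take (5,7); take (8,10).
Selected 4 jobs.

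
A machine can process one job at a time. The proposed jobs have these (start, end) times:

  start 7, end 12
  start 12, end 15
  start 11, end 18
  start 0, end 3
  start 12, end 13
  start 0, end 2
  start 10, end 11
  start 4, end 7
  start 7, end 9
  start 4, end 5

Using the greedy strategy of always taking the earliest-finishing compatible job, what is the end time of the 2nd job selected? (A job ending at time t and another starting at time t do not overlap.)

Sort by end time and greedily take each interval whose start is ≥ the last chosen end.
By end time: (0,2), (0,3), (4,5), (4,7), (7,9), (10,11), (7,12), (12,13), (12,15), (11,18).
Pick (0,2); next start ≥ 2 → (4,5); next start ≥ 5 → (7,9); next start ≥ 9 → (10,11); next start ≥ 11 → (12,13).
Selected: (0,2) (4,5) (7,9) (10,11) (12,13)

5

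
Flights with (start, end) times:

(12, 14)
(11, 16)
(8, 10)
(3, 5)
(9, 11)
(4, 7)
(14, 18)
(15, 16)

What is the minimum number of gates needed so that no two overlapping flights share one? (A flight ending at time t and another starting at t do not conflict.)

Count concurrent intervals with a sweep; the peak is the room count.
Events (time:±→running): 3:+→1 4:+→2 5:-→1 7:-→0 8:+→1 9:+→2 10:-→1 11:-→0 11:+→1 12:+→2 14:-→1 14:+→2 15:+→3 … peak 3.

3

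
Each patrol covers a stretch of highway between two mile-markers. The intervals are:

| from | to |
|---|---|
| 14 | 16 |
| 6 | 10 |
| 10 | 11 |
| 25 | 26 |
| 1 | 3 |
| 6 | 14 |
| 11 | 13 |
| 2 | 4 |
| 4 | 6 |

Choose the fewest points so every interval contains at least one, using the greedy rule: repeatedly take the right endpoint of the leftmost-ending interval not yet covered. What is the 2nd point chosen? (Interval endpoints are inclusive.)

Sort by right endpoint; whenever an interval is uncovered, place a point at its right end.
By right end: [1,3]  [2,4]  [4,6]  [6,10]  [10,11]  [11,13]  [6,14]  [14,16]  [25,26]
[1,3] uncovered → point at 3; [4,6] uncovered → point at 6; [10,11] uncovered → point at 11; [14,16] uncovered → point at 16; [25,26] uncovered → point at 26.
Points: 3, 6, 11, 16, 26 (5 total).

6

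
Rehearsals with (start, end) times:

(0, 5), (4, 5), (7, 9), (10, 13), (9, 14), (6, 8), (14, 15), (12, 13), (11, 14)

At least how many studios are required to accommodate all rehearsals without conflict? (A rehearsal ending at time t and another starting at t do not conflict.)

The answer is the maximum number of intervals overlapping at any instant.
Events (time:±→running): 0:+→1 4:+→2 5:-→1 5:-→0 6:+→1 7:+→2 8:-→1 9:-→0 9:+→1 10:+→2 11:+→3 12:+→4 … peak 4.

4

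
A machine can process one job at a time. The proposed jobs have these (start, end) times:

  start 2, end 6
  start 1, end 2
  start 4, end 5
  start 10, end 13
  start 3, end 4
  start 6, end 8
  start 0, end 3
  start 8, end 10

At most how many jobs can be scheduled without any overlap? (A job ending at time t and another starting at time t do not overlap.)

Greedy by earliest finish: after sorting by end time, pick each interval compatible with the last pick.
By end time: (1,2), (0,3), (3,4), (4,5), (2,6), (6,8), (8,10), (10,13).
Pick (1,2); next start ≥ 2 → (3,4); next start ≥ 4 → (4,5); next start ≥ 5 → (6,8); next start ≥ 8 → (8,10); next start ≥ 10 → (10,13).
Selected 6 jobs.

6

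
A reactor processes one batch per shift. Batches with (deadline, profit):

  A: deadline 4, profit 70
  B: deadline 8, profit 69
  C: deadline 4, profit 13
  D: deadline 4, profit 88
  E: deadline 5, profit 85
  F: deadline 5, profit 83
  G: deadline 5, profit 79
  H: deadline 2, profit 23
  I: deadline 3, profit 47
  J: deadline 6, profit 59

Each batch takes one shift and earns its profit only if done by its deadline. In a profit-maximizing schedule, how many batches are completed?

7

Take jobs in profit order; each goes to the latest open slot no later than its deadline.
Profit order: D=88 E=85 F=83 G=79 A=70 B=69 J=59 I=47 H=23 C=13
Assign: D→slot 4, E→slot 5, F→slot 3, G→slot 2, A→slot 1, B→slot 8, J→slot 6, I skipped, H skipped, C skipped.
Slots: [1:A] [2:G] [3:F] [4:D] [5:E] [6:J] [8:B]
7 of 10 scheduled.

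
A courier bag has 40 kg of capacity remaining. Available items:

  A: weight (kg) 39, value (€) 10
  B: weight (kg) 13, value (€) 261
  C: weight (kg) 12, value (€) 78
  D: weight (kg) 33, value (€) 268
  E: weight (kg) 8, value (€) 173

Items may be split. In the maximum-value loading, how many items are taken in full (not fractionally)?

Greedy by value/weight ratio, highest first.
Ratios (sorted): E 21.62, B 20.08, D 8.12, C 6.50, A 0.26
take E (8 @ 173); take B (13 @ 261); take 19/33 of D → 154.30. Capacity used 40/40.
2 item(s) taken whole; one partial (take 19/33 of D).

2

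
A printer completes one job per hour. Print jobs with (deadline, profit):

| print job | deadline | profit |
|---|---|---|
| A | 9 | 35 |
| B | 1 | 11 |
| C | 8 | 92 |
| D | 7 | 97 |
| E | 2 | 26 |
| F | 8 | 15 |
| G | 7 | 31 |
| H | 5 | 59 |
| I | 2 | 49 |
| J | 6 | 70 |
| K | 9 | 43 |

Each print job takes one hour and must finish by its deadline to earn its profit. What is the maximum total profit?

502

Sort by profit descending; place each in the latest free slot ≤ its deadline.
Profit order: D=97 C=92 J=70 H=59 I=49 K=43 A=35 G=31 E=26 F=15 B=11
Assign: D→slot 7, C→slot 8, J→slot 6, H→slot 5, I→slot 2, K→slot 9, A→slot 4, G→slot 3, E→slot 1, F skipped, B skipped.
Slots: [1:E] [2:I] [3:G] [4:A] [5:H] [6:J] [7:D] [8:C] [9:K]
Profit = 26 + 49 + 31 + 35 + 59 + 70 + 97 + 92 + 43 = 502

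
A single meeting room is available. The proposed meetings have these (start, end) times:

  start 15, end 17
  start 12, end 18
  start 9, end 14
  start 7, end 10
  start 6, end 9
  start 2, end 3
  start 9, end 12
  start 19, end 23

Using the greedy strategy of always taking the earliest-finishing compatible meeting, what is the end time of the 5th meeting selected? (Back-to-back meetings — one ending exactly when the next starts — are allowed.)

23

Order by finish time; keep every interval that doesn't clash with the previous kept one.
Sorted by end: (2,3)  (6,9)  (7,10)  (9,12)  (9,14)  (15,17)  (12,18)  (19,23)
take (2,3); take (6,9); take (9,12); take (15,17); take (19,23).
Selected: (2,3) (6,9) (9,12) (15,17) (19,23)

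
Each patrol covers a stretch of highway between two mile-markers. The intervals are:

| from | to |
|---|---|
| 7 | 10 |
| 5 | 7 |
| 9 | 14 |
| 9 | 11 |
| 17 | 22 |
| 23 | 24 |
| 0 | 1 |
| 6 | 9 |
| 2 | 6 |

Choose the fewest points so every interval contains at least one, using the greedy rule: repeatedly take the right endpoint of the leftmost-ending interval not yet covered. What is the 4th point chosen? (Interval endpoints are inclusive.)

By right end: [0,1]  [2,6]  [5,7]  [6,9]  [7,10]  [9,11]  [9,14]  [17,22]  [23,24]
[0,1] uncovered → point at 1; [2,6] uncovered → point at 6; [7,10] uncovered → point at 10; [17,22] uncovered → point at 22; [23,24] uncovered → point at 24.
Points: 1, 6, 10, 22, 24 (5 total).

22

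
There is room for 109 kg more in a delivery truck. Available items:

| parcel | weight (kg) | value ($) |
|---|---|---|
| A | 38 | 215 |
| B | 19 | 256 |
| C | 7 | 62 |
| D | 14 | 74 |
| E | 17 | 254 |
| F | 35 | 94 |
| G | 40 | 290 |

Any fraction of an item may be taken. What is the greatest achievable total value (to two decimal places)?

1009.11

Sort by value per unit weight and fill in that order.
Ratios (sorted): E 14.94, B 13.47, C 8.86, G 7.25, A 5.66, D 5.29, F 2.69
take E (17 @ 254); take B (19 @ 256); take C (7 @ 62); take G (40 @ 290); take 26/38 of A → 147.11. Capacity used 109/109.
Total value = 1009.11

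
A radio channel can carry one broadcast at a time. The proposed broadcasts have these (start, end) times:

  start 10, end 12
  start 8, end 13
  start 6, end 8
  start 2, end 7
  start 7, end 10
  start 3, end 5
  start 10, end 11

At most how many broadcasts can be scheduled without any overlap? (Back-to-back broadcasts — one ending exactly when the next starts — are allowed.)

3

Sorted by end: (3,5)  (2,7)  (6,8)  (7,10)  (10,11)  (10,12)  (8,13)
take (3,5); take (6,8); take (10,11); skip (10,12).
Selected 3 broadcasts.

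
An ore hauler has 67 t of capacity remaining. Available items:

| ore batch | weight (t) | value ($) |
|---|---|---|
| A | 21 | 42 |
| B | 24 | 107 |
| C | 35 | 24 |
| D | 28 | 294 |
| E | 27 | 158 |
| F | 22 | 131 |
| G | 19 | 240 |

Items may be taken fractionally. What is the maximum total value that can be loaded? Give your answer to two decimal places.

653.09

Greedy by value/weight ratio, highest first.
Order: G (240/19=12.63) > D (294/28=10.50) > F (131/22=5.95) > E (158/27=5.85) > B (107/24=4.46) > A (42/21=2.00) > C (24/35=0.69)
Fill: take G (19 @ 240) → take D (28 @ 294) → take 20/22 of F → 119.09; 67/67 used.
Total value = 653.09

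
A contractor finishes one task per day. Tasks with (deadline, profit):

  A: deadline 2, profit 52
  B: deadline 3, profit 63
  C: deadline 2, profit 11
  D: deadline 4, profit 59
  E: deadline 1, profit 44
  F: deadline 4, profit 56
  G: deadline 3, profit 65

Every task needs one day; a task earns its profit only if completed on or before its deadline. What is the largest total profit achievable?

243

Profit order: G=65 B=63 D=59 F=56 A=52 E=44 C=11
Assign: G→slot 3, B→slot 2, D→slot 4, F→slot 1, A skipped, E skipped, C skipped.
Slots: [1:F] [2:B] [3:G] [4:D]
Profit = 56 + 63 + 65 + 59 = 243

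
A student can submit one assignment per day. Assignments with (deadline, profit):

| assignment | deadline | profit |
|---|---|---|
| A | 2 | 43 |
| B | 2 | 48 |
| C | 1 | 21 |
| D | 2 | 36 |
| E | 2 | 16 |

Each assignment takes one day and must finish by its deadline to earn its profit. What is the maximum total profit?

Profit order: B=48 A=43 D=36 C=21 E=16
Assign: B→slot 2, A→slot 1, D skipped, C skipped, E skipped.
Slots: [1:A] [2:B]
Profit = 43 + 48 = 91

91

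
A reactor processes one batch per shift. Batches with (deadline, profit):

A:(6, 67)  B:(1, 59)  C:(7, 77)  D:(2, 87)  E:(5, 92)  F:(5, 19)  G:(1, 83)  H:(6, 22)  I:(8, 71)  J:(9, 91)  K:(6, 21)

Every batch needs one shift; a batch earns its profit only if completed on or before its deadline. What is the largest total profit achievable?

611

Take jobs in profit order; each goes to the latest open slot no later than its deadline.
Profit order: E=92 J=91 D=87 G=83 C=77 I=71 A=67 B=59 H=22 K=21 F=19
Assign: E→slot 5, J→slot 9, D→slot 2, G→slot 1, C→slot 7, I→slot 8, A→slot 6, B skipped, H→slot 4, K→slot 3, F skipped.
Slots: [1:G] [2:D] [3:K] [4:H] [5:E] [6:A] [7:C] [8:I] [9:J]
Profit = 83 + 87 + 21 + 22 + 92 + 67 + 77 + 71 + 91 = 611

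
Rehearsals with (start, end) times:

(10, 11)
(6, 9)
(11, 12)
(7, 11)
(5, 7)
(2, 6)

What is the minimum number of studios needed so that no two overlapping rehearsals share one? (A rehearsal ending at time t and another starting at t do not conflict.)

2

Count concurrent intervals with a sweep; the peak is the room count.
Events (time:±→running): 2:+→1 5:+→2 … peak 2.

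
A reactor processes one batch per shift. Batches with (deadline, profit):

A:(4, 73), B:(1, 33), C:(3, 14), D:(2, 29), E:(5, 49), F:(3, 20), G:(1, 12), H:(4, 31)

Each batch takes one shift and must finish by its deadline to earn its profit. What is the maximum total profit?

215

Sort by profit descending; place each in the latest free slot ≤ its deadline.
By profit: A(d4,73), E(d5,49), B(d1,33), H(d4,31), D(d2,29), F(d3,20), C(d3,14), G(d1,12)
A→slot 4; E→slot 5; B→slot 1; H→slot 3; D→slot 2; F skipped; C skipped; G skipped.
Profit = 33 + 29 + 31 + 73 + 49 = 215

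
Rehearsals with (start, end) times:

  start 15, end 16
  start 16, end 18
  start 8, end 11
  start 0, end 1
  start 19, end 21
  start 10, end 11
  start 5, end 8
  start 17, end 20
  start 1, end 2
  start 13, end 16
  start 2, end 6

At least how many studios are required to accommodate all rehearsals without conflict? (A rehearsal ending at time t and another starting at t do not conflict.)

The answer is the maximum number of intervals overlapping at any instant.
Events (time:±→running): 0:+→1 1:-→0 1:+→1 2:-→0 2:+→1 5:+→2 … peak 2.

2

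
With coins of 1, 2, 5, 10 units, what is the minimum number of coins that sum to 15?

15 − 1×10→5 − 1×5→0
Total coins = 1 + 1 = 2

2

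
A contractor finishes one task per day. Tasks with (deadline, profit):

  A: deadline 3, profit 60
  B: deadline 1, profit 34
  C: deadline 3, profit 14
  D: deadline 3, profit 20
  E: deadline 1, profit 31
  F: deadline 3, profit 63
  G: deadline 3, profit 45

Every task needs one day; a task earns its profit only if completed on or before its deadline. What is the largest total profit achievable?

Sort by profit descending; place each in the latest free slot ≤ its deadline.
Profit order: F=63 A=60 G=45 B=34 E=31 D=20 C=14
Assign: F→slot 3, A→slot 2, G→slot 1, B skipped, E skipped, D skipped, C skipped.
Slots: [1:G] [2:A] [3:F]
Profit = 45 + 60 + 63 = 168

168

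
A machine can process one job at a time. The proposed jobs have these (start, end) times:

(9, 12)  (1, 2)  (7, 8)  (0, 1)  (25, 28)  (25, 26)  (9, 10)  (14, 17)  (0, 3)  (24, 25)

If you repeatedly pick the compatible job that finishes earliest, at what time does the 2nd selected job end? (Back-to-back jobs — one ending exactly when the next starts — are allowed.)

Greedy by earliest finish: after sorting by end time, pick each interval compatible with the last pick.
By end time: (0,1), (1,2), (0,3), (7,8), (9,10), (9,12), (14,17), (24,25), (25,26), (25,28).
Pick (0,1); next start ≥ 1 → (1,2); next start ≥ 2 → (7,8); next start ≥ 8 → (9,10); next start ≥ 10 → (14,17); next start ≥ 17 → (24,25); next start ≥ 25 → (25,26).
Selected: (0,1) (1,2) (7,8) (9,10) (14,17) (24,25) (25,26)

2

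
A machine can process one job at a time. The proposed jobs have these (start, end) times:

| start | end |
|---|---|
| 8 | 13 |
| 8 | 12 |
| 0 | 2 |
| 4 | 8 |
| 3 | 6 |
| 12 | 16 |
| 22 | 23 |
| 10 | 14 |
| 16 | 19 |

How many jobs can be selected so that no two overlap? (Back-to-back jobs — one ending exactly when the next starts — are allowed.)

Sorted by end: (0,2)  (3,6)  (4,8)  (8,12)  (8,13)  (10,14)  (12,16)  (16,19)  (22,23)
take (0,2); take (3,6); skip (4,8); take (8,12); skip (8,13); take (12,16); take (16,19); take (22,23).
Selected 6 jobs.

6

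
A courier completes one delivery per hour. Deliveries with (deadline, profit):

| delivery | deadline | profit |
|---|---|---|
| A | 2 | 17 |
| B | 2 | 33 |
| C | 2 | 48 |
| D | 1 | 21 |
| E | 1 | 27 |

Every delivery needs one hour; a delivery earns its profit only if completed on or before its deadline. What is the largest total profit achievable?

81

Take jobs in profit order; each goes to the latest open slot no later than its deadline.
By profit: C(d2,48), B(d2,33), E(d1,27), D(d1,21), A(d2,17)
C→slot 2; B→slot 1; E skipped; D skipped; A skipped.
Profit = 33 + 48 = 81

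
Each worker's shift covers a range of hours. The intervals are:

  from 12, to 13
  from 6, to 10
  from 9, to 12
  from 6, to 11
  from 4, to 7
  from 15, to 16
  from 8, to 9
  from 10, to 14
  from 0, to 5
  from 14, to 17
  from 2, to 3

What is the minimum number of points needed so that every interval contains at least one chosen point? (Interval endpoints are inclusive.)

5

Sorted: [2,3] [0,5] [4,7] [8,9] [6,10] [6,11] [9,12] [12,13] [10,14] [15,16] [14,17]
{[2,3],[0,5]} hit by 3; {[4,7]} hit by 7; {[8,9],[6,10],[6,11],[9,12]} hit by 9; {[12,13],[10,14]} hit by 13; {[15,16],[14,17]} hit by 16.
Points: 3, 7, 9, 13, 16 (5 total).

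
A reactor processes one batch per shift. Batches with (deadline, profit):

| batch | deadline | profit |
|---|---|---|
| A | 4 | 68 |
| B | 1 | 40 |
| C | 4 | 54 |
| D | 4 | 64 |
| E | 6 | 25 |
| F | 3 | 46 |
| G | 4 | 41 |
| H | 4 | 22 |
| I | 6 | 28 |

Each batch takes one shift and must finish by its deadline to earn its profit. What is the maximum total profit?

285

Profit order: A=68 D=64 C=54 F=46 G=41 B=40 I=28 E=25 H=22
Assign: A→slot 4, D→slot 3, C→slot 2, F→slot 1, G skipped, B skipped, I→slot 6, E→slot 5, H skipped.
Slots: [1:F] [2:C] [3:D] [4:A] [5:E] [6:I]
Profit = 46 + 54 + 64 + 68 + 25 + 28 = 285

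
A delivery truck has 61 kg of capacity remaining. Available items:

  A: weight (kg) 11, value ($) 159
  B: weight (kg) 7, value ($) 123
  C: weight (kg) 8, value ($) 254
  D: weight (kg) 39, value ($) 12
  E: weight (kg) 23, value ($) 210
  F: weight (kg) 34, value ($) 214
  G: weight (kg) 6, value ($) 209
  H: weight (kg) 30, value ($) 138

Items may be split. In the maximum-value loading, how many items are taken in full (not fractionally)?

5

Sort by value per unit weight and fill in that order.
Order: G (209/6=34.83) > C (254/8=31.75) > B (123/7=17.57) > A (159/11=14.45) > E (210/23=9.13) > F (214/34=6.29) > H (138/30=4.60) > D (12/39=0.31)
Fill: take G (6 @ 209) → take C (8 @ 254) → take B (7 @ 123) → take A (11 @ 159) → take E (23 @ 210) → take 6/34 of F → 37.76; 61/61 used.
5 item(s) taken whole; one partial (take 6/34 of F).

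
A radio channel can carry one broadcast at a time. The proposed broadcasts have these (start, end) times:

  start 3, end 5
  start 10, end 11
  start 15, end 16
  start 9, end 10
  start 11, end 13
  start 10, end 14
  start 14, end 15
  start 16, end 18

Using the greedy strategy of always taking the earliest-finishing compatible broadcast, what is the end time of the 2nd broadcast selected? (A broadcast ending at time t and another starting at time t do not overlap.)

Sort by end time and greedily take each interval whose start is ≥ the last chosen end.
By end time: (3,5), (9,10), (10,11), (11,13), (10,14), (14,15), (15,16), (16,18).
Pick (3,5); next start ≥ 5 → (9,10); next start ≥ 10 → (10,11); next start ≥ 11 → (11,13); next start ≥ 13 → (14,15); next start ≥ 15 → (15,16); next start ≥ 16 → (16,18).
Selected: (3,5) (9,10) (10,11) (11,13) (14,15) (15,16) (16,18)

10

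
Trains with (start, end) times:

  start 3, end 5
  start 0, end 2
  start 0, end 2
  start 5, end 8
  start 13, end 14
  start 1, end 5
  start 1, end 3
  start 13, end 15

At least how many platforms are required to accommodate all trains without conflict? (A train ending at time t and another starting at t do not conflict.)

Count concurrent intervals with a sweep; the peak is the room count.
starts: [0, 0, 1, 1, 3, 5, 13, 13]
ends:   [2, 2, 3, 5, 5, 8, 14, 15]
s0→1 s0→2 s1→3 s1→4  — peak 4.

4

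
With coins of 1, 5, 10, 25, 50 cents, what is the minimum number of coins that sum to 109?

7

109 − 2×50→9 − 1×5→4 − 4×1→0
Total coins = 2 + 1 + 4 = 7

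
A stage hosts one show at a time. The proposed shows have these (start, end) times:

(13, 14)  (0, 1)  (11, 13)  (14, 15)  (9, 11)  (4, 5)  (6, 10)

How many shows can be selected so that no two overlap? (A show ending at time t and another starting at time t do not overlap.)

By end time: (0,1), (4,5), (6,10), (9,11), (11,13), (13,14), (14,15).
Pick (0,1); next start ≥ 1 → (4,5); next start ≥ 5 → (6,10); next start ≥ 10 → (11,13); next start ≥ 13 → (13,14); next start ≥ 14 → (14,15).
Selected 6 shows.

6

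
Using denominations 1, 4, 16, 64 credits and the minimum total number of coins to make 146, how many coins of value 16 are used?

Use the largest denomination that fits, subtract, and repeat.
146 − 2×64→18 − 1×16→2 − 2×1→0
Count of 16: 1

1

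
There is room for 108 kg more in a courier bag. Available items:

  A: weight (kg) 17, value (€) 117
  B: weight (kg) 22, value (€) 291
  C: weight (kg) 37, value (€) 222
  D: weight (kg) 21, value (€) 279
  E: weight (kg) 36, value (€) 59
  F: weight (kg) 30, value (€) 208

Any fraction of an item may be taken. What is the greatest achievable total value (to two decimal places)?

Greedy by value/weight ratio, highest first.
Ratios (sorted): D 13.29, B 13.23, F 6.93, A 6.88, C 6.00, E 1.64
take D (21 @ 279); take B (22 @ 291); take F (30 @ 208); take A (17 @ 117); take 18/37 of C → 108.00. Capacity used 108/108.
Total value = 1003.00

1003.00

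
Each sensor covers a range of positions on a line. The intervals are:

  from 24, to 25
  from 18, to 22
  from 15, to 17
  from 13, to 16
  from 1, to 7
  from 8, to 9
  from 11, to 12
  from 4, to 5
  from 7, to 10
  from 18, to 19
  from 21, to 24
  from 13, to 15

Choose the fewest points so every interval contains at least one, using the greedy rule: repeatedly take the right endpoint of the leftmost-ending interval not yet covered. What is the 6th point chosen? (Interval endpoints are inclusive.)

Process intervals by earliest right end; each time one isn't hit yet, stab at its right endpoint.
By right end: [4,5]  [1,7]  [8,9]  [7,10]  [11,12]  [13,15]  [13,16]  [15,17]  [18,19]  [18,22]  [21,24]  [24,25]
[4,5] uncovered → point at 5; [8,9] uncovered → point at 9; [11,12] uncovered → point at 12; [13,15] uncovered → point at 15; [18,19] uncovered → point at 19; [21,24] uncovered → point at 24.
Points: 5, 9, 12, 15, 19, 24 (6 total).

24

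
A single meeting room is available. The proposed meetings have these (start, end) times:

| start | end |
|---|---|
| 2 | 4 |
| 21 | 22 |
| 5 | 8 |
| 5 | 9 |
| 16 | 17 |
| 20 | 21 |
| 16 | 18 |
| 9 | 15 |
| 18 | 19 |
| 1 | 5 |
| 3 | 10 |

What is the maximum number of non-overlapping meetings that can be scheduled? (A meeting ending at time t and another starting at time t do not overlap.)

Order by finish time; keep every interval that doesn't clash with the previous kept one.
Sorted by end: (2,4)  (1,5)  (5,8)  (5,9)  (3,10)  (9,15)  (16,17)  (16,18)  (18,19)  (20,21)  (21,22)
take (2,4); take (5,8); take (9,15); take (16,17); skip (16,18); take (18,19); take (20,21); take (21,22).
Selected 7 meetings.

7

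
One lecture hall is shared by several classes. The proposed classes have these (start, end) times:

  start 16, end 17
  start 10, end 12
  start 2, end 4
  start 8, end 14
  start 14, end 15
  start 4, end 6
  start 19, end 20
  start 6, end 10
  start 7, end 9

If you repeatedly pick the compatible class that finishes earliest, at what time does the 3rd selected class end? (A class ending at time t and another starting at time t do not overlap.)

Order by finish time; keep every interval that doesn't clash with the previous kept one.
By end time: (2,4), (4,6), (7,9), (6,10), (10,12), (8,14), (14,15), (16,17), (19,20).
Pick (2,4); next start ≥ 4 → (4,6); next start ≥ 6 → (7,9); next start ≥ 9 → (10,12); next start ≥ 12 → (14,15); next start ≥ 15 → (16,17); next start ≥ 17 → (19,20).
Selected: (2,4) (4,6) (7,9) (10,12) (14,15) (16,17) (19,20)

9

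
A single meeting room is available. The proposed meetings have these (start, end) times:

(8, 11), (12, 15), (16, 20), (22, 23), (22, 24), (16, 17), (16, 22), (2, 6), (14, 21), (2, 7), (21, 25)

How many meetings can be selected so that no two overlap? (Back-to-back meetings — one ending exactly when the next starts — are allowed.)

Greedy by earliest finish: after sorting by end time, pick each interval compatible with the last pick.
By end time: (2,6), (2,7), (8,11), (12,15), (16,17), (16,20), (14,21), (16,22), (22,23), (22,24), (21,25).
Pick (2,6); next start ≥ 6 → (8,11); next start ≥ 11 → (12,15); next start ≥ 15 → (16,17); next start ≥ 17 → (22,23).
Selected 5 meetings.

5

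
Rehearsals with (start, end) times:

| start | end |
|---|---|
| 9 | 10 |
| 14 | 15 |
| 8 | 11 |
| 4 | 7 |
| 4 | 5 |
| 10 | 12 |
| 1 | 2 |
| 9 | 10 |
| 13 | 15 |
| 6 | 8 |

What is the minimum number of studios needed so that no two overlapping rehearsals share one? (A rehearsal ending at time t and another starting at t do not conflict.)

3

The answer is the maximum number of intervals overlapping at any instant.
starts: [1, 4, 4, 6, 8, 9, 9, 10, 13, 14]
ends:   [2, 5, 7, 8, 10, 10, 11, 12, 15, 15]
s1→1 e2→0 s4→1 s4→2 e5→1 s6→2 e7→1 e8→0 s8→1 s9→2 s9→3  — peak 3.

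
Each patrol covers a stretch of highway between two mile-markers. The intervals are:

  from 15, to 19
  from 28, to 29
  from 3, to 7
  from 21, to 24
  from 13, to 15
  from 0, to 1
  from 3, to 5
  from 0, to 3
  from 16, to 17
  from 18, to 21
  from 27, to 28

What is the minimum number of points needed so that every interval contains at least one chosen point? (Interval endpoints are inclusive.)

6

Process intervals by earliest right end; each time one isn't hit yet, stab at its right endpoint.
By right end: [0,1]  [0,3]  [3,5]  [3,7]  [13,15]  [16,17]  [15,19]  [18,21]  [21,24]  [27,28]  [28,29]
[0,1] uncovered → point at 1; [3,5] uncovered → point at 5; [13,15] uncovered → point at 15; [16,17] uncovered → point at 17; [18,21] uncovered → point at 21; [27,28] uncovered → point at 28.
Points: 1, 5, 15, 17, 21, 28 (6 total).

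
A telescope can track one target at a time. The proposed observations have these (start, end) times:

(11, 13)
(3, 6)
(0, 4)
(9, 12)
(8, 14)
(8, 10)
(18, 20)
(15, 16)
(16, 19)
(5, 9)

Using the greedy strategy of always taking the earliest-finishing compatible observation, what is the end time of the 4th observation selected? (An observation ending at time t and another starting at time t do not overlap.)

16

Greedy by earliest finish: after sorting by end time, pick each interval compatible with the last pick.
By end time: (0,4), (3,6), (5,9), (8,10), (9,12), (11,13), (8,14), (15,16), (16,19), (18,20).
Pick (0,4); next start ≥ 4 → (5,9); next start ≥ 9 → (9,12); next start ≥ 12 → (15,16); next start ≥ 16 → (16,19).
Selected: (0,4) (5,9) (9,12) (15,16) (16,19)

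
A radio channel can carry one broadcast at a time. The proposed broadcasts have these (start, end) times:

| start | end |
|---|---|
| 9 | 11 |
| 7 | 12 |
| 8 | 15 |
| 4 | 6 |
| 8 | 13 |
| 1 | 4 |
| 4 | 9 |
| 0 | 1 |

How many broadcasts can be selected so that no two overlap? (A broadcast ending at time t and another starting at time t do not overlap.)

4

Sort by end time and greedily take each interval whose start is ≥ the last chosen end.
Sorted by end: (0,1)  (1,4)  (4,6)  (4,9)  (9,11)  (7,12)  (8,13)  (8,15)
take (0,1); take (1,4); take (4,6); take (9,11); skip (7,12).
Selected 4 broadcasts.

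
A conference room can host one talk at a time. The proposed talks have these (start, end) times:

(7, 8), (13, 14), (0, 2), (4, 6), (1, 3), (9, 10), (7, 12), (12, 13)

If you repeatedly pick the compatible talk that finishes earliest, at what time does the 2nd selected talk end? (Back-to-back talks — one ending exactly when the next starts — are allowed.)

Sort by end time and greedily take each interval whose start is ≥ the last chosen end.
Sorted by end: (0,2)  (1,3)  (4,6)  (7,8)  (9,10)  (7,12)  (12,13)  (13,14)
take (0,2); take (4,6); take (7,8); take (9,10); take (12,13); take (13,14).
Selected: (0,2) (4,6) (7,8) (9,10) (12,13) (13,14)

6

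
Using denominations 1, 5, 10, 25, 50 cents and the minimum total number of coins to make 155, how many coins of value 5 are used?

155 = 3×50 + 1×5
Count of 5: 1

1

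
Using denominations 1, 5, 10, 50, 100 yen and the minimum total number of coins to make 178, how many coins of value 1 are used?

178 − 1×100→78 − 1×50→28 − 2×10→8 − 1×5→3 − 3×1→0
Count of 1: 3

3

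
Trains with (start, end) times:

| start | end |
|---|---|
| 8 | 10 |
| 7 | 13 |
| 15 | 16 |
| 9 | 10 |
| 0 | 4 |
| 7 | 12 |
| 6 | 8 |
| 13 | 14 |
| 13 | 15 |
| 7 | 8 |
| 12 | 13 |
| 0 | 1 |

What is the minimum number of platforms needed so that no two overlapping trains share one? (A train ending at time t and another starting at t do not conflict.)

4

Count concurrent intervals with a sweep; the peak is the room count.
starts: [0, 0, 6, 7, 7, 7, 8, 9, 12, 13, 13, 15]
ends:   [1, 4, 8, 8, 10, 10, 12, 13, 13, 14, 15, 16]
s0→1 s0→2 e1→1 e4→0 s6→1 s7→2 s7→3 s7→4  — peak 4.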